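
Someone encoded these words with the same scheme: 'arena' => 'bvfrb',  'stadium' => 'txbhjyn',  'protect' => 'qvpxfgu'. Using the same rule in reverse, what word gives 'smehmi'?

riddle

The shifts repeat in a cycle of length 2: positions 0,1,… shift by +1, +4, then the pattern repeats.
Decoding smehmi: s−1=r, m−4=i, e−1=d, h−4=d, m−1=l, i−4=e.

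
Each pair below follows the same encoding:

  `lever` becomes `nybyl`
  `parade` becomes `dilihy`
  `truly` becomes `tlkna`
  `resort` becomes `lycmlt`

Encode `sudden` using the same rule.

ckhhyv

l(11)→n(13) and e(4)→y(24) fit y≡17x+8 (mod 26); the inverse of 17 mod 26 is 23. This is an affine cipher: with a=0,…,z=25, each position x becomes (17x+8) mod 26.
For sudden: s(18)→17·18+8≡2=c; u(20)→17·20+8≡10=k; d(3)→17·3+8≡7=h; d(3)→17·3+8≡7=h; e(4)→17·4+8≡24=y; n(13)→17·13+8≡21=v (all mod 26).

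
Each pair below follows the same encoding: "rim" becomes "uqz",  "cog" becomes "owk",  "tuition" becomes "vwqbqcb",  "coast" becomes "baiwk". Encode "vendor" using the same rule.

The output letters match the input read backwards, each shifted +8: rim reversed is mir. Read the word backwards and shift each letter +8.
Applying it to vendor: reverse → rodnev; then shift: r+8=z, o+8=w, d+8=l, n+8=v, e+8=m, v+8=d.

zwlvmd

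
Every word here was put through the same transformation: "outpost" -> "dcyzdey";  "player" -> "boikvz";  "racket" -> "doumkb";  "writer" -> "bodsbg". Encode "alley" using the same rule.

Read the word backwards and shift each letter +10.
For alley: reverse → yella; then shift: y+10=i, e+10=o, l+10=v, l+10=v, a+10=k.

iovvk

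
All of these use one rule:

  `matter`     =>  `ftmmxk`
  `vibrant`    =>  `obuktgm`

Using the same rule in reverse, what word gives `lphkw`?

It's a constant shift of +19 (ROT19).
Decoding lphkw: l−19=s, p−19=w, h−19=o, k−19=r, w−19=d.

sword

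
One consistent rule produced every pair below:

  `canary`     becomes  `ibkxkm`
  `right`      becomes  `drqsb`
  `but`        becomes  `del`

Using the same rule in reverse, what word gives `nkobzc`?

spread

The output letters match the input read backwards, each shifted +10: canary reversed is yranac. Two steps: reverse the string, then apply a Caesar shift of +10.
Decoding nkobzc: shift back: n−10=d, k−10=a, o−10=e, b−10=r, z−10=p, c−10=s → daerps; then reverse → spread.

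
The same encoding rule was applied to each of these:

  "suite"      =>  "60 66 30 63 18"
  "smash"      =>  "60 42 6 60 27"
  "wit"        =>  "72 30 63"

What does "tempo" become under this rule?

s(#19)→60 and u(#21)→66: differences scale by 3, so n = 3·pos + 3. Each letter becomes 3×(its alphabet position, a=1..z=26) + 3.
On tempo: t=20→63, e=5→18, m=13→42, p=16→51, o=15→48.

63 18 42 51 48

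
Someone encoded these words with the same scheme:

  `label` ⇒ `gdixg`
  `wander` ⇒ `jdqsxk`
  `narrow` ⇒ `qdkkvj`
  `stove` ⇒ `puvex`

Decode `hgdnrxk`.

l(11)→g(6) and a(0)→d(3) fit y≡5x+3 (mod 26); the inverse of 5 mod 26 is 21. Each letter's alphabet position (a=0..z=25) is mapped through 5·x+3 mod 26 — an affine cipher.
Decoding hgdnrxk: h(7)→21·(7−3)≡6=g; g(6)→21·(6−3)≡11=l; d(3)→21·(3−3)≡0=a; n(13)→21·(13−3)≡2=c; r(17)→21·(17−3)≡8=i; x(23)→21·(23−3)≡4=e; k(10)→21·(10−3)≡17=r (all mod 26).

glacier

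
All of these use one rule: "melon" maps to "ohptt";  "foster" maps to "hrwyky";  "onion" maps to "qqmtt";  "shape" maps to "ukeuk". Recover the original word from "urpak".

solve

In melon: m→o is +2, e→h is +3, l→p is +4, o→t is +5 — the shift increases by 1 each position. Letter i (0-indexed) is shifted by i+2, so successive shifts are 2, 3, 4, ….
Decoding urpak: u−2=s, r−3=o, p−4=l, a−5=v, k−6=e.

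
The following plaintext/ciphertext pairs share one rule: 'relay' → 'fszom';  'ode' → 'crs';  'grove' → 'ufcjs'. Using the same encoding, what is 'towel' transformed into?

Each letter is shifted forward by 14 in the alphabet (a Caesar shift of +14).
On towel: t+14=h, o+14=c, w+14=k, e+14=s, l+14=z.

hcksz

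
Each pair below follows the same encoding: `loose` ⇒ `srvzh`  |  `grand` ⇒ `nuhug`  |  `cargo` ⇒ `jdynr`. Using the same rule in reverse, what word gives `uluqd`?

ninja

Shifts by position in loose: pos 0: l→s (+7), pos 1: o→r (+3), pos 2: o→v (+7), pos 3: s→z (+7), pos 4: e→h (+3) — repeating every 3. The shifts repeat in a cycle of length 3: positions 0,1,… shift by +7, +3, +7, then the pattern repeats.
Reversing it on uluqd: u−7=n, l−3=i, u−7=n, q−7=j, d−3=a.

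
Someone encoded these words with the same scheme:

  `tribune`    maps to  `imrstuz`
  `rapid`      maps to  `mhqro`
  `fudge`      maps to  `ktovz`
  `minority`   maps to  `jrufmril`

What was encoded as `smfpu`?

Treating letters as 0–25, the rule is x ↦ 11x + 7 (mod 26).
Reversing it on smfpu: s(18)→19·(18−7)≡1=b; m(12)→19·(12−7)≡17=r; f(5)→19·(5−7)≡14=o; p(15)→19·(15−7)≡22=w; u(20)→19·(20−7)≡13=n (all mod 26).

brown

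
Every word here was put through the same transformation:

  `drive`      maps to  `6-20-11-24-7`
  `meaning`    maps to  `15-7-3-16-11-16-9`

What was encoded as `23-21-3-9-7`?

usage

d is letter #4 and maps to 6: an offset of 2. The number is (letter's place in the alphabet, a=1) + 2.
Undoing it on 23-21-3-9-7: 23→(23−2)÷1=21=u, 21→(21−2)÷1=19=s, 3→(3−2)÷1=1=a, 9→(9−2)÷1=7=g, 7→(7−2)÷1=5=e.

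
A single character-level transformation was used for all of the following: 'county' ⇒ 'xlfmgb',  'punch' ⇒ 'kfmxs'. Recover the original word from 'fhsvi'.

usher

Each pair mirrors across the alphabet (c↔x, o↔l, u↔f): positions sum to 25. Letters are reflected about the middle of the alphabet (position → 25−position): Atbash.
Undoing it on fhsvi: f↔u, h↔s, s↔h, v↔e, i↔r.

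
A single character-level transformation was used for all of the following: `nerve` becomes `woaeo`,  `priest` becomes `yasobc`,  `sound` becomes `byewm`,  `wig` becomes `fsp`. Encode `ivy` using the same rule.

seh

The shift depends on letter class: consonant n→w is +9, but vowel e→o is +10. Two shifts are in play — +10 for a/e/i/o/u, +9 for every other letter.
For ivy: i(vowel)+10=s, v(cons)+9=e, y(cons)+9=h.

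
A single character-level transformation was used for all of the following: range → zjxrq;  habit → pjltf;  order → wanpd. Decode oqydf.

ghost

The shift increases by 1 at each position, starting from +8: 8, 9, 10, ….
Decoding oqydf: o−8=g, q−9=h, y−10=o, d−11=s, f−12=t.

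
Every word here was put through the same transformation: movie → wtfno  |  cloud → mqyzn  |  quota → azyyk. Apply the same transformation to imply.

A repeating key of period 2 is used — shifts +10, +5 over and over.
Applying it to imply: i+10=s, m+5=r, p+10=z, l+5=q, y+10=i.

srzqi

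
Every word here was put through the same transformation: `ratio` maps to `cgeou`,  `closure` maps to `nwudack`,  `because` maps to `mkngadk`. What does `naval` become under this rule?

ygggw

The shift depends on letter class: consonant r→c is +11, but vowel a→g is +6. The rule splits by letter class: vowels +6, consonants +11.
On naval: n(cons)+11=y, a(vowel)+6=g, v(cons)+11=g, a(vowel)+6=g, l(cons)+11=w.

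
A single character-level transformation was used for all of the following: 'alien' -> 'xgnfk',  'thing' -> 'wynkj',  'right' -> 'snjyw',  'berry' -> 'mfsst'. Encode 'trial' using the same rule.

a(0)→x(23) and l(11)→g(6) fit y≡15x+23 (mod 26); the inverse of 15 mod 26 is 7. Each letter's alphabet position (a=0..z=25) is mapped through 15·x+23 mod 26 — an affine cipher.
On trial: t(19)→15·19+23≡22=w; r(17)→15·17+23≡18=s; i(8)→15·8+23≡13=n; a(0)→15·0+23≡23=x; l(11)→15·11+23≡6=g (all mod 26).

wsnxg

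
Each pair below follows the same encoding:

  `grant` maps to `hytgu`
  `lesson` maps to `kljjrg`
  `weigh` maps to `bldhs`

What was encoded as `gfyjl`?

nurse

This is an affine cipher: with a=0,…,z=25, each position x becomes (11x+19) mod 26.
Undoing it on gfyjl: g(6)→19·(6−19)≡13=n; f(5)→19·(5−19)≡20=u; y(24)→19·(24−19)≡17=r; j(9)→19·(9−19)≡18=s; l(11)→19·(11−19)≡4=e (all mod 26).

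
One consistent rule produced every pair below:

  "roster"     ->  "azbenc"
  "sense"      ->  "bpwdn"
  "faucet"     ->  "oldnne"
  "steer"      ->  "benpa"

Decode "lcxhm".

crowd

A repeating key of period 2 is used — shifts +9, +11 over and over.
Decoding lcxhm: l−9=c, c−11=r, x−9=o, h−11=w, m−9=d.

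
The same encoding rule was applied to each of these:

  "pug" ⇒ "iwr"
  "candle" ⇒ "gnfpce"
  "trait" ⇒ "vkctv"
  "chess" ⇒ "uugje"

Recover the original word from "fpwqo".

The output letters match the input read backwards, each shifted +2: pug reversed is gup. Read the word backwards and shift each letter +2.
Undoing it on fpwqo: shift back: f−2=d, p−2=n, w−2=u, q−2=o, o−2=m → dnuom; then reverse → mound.

mound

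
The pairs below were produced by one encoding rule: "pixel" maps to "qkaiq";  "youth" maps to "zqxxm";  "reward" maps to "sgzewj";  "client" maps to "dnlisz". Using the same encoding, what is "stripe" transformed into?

In pixel: p→q is +1, i→k is +2, x→a is +3, e→i is +4 — the shift increases by 1 each position. Letter i (0-indexed) is shifted by i+1, so successive shifts are 1, 2, 3, ….
On stripe: s+1=t, t+2=v, r+3=u, i+4=m, p+5=u, e+6=k.

tvumuk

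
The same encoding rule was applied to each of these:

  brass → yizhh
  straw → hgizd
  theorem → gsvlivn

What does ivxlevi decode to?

recover

Each pair mirrors across the alphabet (b↔y, r↔i, a↔z): positions sum to 25. Each letter is replaced by its mirror in the alphabet: a↔z, b↔y, c↔x, and so on (the Atbash cipher).
Decoding ivxlevi: i↔r, v↔e, x↔c, l↔o, e↔v, v↔e, i↔r.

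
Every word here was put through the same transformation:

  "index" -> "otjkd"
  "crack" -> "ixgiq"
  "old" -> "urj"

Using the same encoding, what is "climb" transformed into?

Compare letters: i→o is +6, n→t is +6, d→j is +6 — a constant shift. Every letter moves 6 places later in the alphabet, wrapping around z→a.
On climb: c+6=i, l+6=r, i+6=o, m+6=s, b+6=h.

irosh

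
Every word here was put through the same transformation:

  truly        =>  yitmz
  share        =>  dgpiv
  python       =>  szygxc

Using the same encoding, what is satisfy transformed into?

dpybdqz

t(19)→y(24) and r(17)→i(8) fit y≡21x+15 (mod 26); the inverse of 21 mod 26 is 5. Each letter's alphabet position (a=0..z=25) is mapped through 21·x+15 mod 26 — an affine cipher.
Applying it to satisfy: s(18)→21·18+15≡3=d; a(0)→21·0+15≡15=p; t(19)→21·19+15≡24=y; i(8)→21·8+15≡1=b; s(18)→21·18+15≡3=d; f(5)→21·5+15≡16=q; y(24)→21·24+15≡25=z (all mod 26).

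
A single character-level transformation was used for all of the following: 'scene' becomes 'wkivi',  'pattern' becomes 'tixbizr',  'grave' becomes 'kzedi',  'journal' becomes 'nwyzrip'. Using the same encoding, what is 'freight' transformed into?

The shifts repeat in a cycle of length 2: positions 0,1,… shift by +4, +8, then the pattern repeats.
For freight: f+4=j, r+8=z, e+4=i, i+8=q, g+4=k, h+8=p, t+4=x.

jziqkpx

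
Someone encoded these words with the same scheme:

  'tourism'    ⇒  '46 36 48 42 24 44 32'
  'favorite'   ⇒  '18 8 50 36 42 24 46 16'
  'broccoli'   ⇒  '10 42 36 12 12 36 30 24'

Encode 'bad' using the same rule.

10 8 14

t(#20)→46 and o(#15)→36: differences scale by 2, so n = 2·pos + 6. Each letter becomes 2×(its alphabet position, a=1..z=26) + 6.
Applying it to bad: b=2→10, a=1→8, d=4→14.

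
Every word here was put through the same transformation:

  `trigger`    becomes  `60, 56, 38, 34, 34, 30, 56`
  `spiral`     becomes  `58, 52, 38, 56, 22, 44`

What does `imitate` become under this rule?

t(#20)→60 and r(#18)→56: differences scale by 2, so n = 2·pos + 20. Each letter becomes 2×(its alphabet position, a=1..z=26) + 20.
Applying it to imitate: i=9→38, m=13→46, i=9→38, t=20→60, a=1→22, t=20→60, e=5→30.

38, 46, 38, 60, 22, 60, 30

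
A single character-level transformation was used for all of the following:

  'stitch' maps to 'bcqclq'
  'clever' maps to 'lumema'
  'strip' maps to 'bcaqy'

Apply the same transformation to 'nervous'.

The shift depends on letter class: consonant s→b is +9, but vowel i→q is +8. Two shifts are in play — +8 for a/e/i/o/u, +9 for every other letter.
Applying it to nervous: n(cons)+9=w, e(vowel)+8=m, r(cons)+9=a, v(cons)+9=e, o(vowel)+8=w, u(vowel)+8=c, s(cons)+9=b.

wmaewcb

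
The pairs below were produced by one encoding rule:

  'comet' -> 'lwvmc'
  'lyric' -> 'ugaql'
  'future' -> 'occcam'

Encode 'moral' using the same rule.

It's a Vigenère-style cipher with numeric key [9,8]: position i shifts by key[i mod 2].
On moral: m+9=v, o+8=w, r+9=a, a+8=i, l+9=u.

vwaiu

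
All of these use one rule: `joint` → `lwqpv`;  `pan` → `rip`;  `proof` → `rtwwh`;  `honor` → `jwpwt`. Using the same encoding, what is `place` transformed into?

Two shifts are in play — +8 for a/e/i/o/u, +2 for every other letter.
Applying it to place: p(cons)+2=r, l(cons)+2=n, a(vowel)+8=i, c(cons)+2=e, e(vowel)+8=m.

rniem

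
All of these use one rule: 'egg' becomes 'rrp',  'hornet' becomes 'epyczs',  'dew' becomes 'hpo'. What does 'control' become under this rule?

The output letters match the input read backwards, each shifted +11: egg reversed is gge. Two steps: reverse the string, then apply a Caesar shift of +11.
For control: reverse → lortnoc; then shift: l+11=w, o+11=z, r+11=c, t+11=e, n+11=y, o+11=z, c+11=n.

wzceyzn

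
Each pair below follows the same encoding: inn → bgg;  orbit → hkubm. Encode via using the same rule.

Compare letters: i→b is +19, n→g is +19, n→g is +19 — a constant shift. Every letter moves 19 places later in the alphabet, wrapping around z→a.
For via: v+19=o, i+19=b, a+19=t.

obt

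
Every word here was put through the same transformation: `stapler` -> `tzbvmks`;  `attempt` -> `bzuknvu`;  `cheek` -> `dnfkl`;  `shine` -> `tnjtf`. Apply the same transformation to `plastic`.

Shifts by position in stapler: pos 0: s→t (+1), pos 1: t→z (+6), pos 2: a→b (+1), pos 3: p→v (+6) — repeating every 2. The shifts repeat in a cycle of length 2: positions 0,1,… shift by +1, +6, then the pattern repeats.
Applying it to plastic: p+1=q, l+6=r, a+1=b, s+6=y, t+1=u, i+6=o, c+1=d.

qrbyuod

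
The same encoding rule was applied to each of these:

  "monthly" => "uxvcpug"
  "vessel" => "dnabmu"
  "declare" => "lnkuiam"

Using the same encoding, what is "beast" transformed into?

Shifts by position in monthly: pos 0: m→u (+8), pos 1: o→x (+9), pos 2: n→v (+8), pos 3: t→c (+9) — repeating every 2. It's a Vigenère-style cipher with numeric key [8,9]: position i shifts by key[i mod 2].
For beast: b+8=j, e+9=n, a+8=i, s+9=b, t+8=b.

jnibb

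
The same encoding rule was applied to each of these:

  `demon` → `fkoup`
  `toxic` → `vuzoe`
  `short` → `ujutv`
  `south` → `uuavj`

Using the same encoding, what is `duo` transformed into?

The shift depends on letter class: consonant d→f is +2, but vowel e→k is +6. Two shifts are in play — +6 for a/e/i/o/u, +2 for every other letter.
On duo: d(cons)+2=f, u(vowel)+6=a, o(vowel)+6=u.

fau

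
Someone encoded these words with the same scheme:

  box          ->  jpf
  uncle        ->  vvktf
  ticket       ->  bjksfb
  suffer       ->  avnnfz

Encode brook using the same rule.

The shift depends on letter class: consonant b→j is +8, but vowel o→p is +1. The rule splits by letter class: vowels +1, consonants +8.
For brook: b(cons)+8=j, r(cons)+8=z, o(vowel)+1=p, o(vowel)+1=p, k(cons)+8=s.

jzpps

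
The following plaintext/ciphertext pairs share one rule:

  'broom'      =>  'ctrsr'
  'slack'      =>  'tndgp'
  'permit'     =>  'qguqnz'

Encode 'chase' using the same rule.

Each letter shifts forward by (position + 1), i.e. 1, 2, 3, … — the shift grows by one for each successive letter.
On chase: c+1=d, h+2=j, a+3=d, s+4=w, e+5=j.

djdwj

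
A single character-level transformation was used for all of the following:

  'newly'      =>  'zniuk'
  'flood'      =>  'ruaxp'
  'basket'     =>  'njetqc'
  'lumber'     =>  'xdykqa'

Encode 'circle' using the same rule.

Shifts by position in newly: pos 0: n→z (+12), pos 1: e→n (+9), pos 2: w→i (+12), pos 3: l→u (+9) — repeating every 2. The shifts repeat in a cycle of length 2: positions 0,1,… shift by +12, +9, then the pattern repeats.
For circle: c+12=o, i+9=r, r+12=d, c+9=l, l+12=x, e+9=n.

ordlxn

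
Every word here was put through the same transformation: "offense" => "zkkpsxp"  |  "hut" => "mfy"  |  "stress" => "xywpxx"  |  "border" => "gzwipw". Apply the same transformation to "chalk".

hmlqp

The shift depends on letter class: consonant f→k is +5, but vowel o→z is +11. Two shifts are in play — +11 for a/e/i/o/u, +5 for every other letter.
For chalk: c(cons)+5=h, h(cons)+5=m, a(vowel)+11=l, l(cons)+5=q, k(cons)+5=p.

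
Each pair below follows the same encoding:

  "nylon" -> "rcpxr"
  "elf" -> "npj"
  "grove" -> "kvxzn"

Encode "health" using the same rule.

The shift depends on letter class: consonant n→r is +4, but vowel o→x is +9. Two shifts are in play — +9 for a/e/i/o/u, +4 for every other letter.
Applying it to health: h(cons)+4=l, e(vowel)+9=n, a(vowel)+9=j, l(cons)+4=p, t(cons)+4=x, h(cons)+4=l.

lnjpxl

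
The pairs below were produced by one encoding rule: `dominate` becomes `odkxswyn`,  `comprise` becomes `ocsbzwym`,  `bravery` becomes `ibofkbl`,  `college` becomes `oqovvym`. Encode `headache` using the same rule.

The word is reversed, then every letter is shifted forward by 10.
Applying it to headache: reverse → ehcadaeh; then shift: e+10=o, h+10=r, c+10=m, a+10=k, d+10=n, a+10=k, e+10=o, h+10=r.

ormknkor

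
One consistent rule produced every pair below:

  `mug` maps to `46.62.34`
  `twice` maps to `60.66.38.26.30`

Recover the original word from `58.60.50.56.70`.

Each letter becomes 2×(its alphabet position, a=1..z=26) + 20.
Decoding 58.60.50.56.70: 58→(58−20)÷2=19=s, 60→(60−20)÷2=20=t, 50→(50−20)÷2=15=o, 56→(56−20)÷2=18=r, 70→(70−20)÷2=25=y.

story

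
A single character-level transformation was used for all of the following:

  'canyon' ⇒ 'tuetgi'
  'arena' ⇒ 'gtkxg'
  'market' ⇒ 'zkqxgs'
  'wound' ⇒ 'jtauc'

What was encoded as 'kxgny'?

share

The output letters match the input read backwards, each shifted +6: canyon reversed is noynac. The word is reversed, then every letter is shifted forward by 6.
Reversing it on kxgny: shift back: k−6=e, x−6=r, g−6=a, n−6=h, y−6=s → erahs; then reverse → share.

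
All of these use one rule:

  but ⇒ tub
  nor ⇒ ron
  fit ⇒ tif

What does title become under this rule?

The output letters match the input read backwards: but reversed is tub. It's just the letters in reverse order.
On title: reverse → eltit.

eltit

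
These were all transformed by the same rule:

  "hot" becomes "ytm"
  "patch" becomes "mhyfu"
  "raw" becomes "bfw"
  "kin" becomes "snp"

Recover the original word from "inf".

aid

The output letters match the input read backwards, each shifted +5: hot reversed is toh. Read the word backwards and shift each letter +5.
Undoing it on inf: shift back: i−5=d, n−5=i, f−5=a → dia; then reverse → aid.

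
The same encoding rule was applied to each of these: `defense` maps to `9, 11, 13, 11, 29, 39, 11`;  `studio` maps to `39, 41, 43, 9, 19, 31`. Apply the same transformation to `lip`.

d(#4)→9 and e(#5)→11: differences scale by 2, so n = 2·pos + 1. Each letter becomes 2×(its alphabet position, a=1..z=26) + 1.
On lip: l=12→25, i=9→19, p=16→33.

25, 19, 33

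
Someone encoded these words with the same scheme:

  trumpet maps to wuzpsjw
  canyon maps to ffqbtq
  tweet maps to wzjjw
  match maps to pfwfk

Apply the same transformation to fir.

The shift depends on letter class: consonant t→w is +3, but vowel u→z is +5. The rule splits by letter class: vowels +5, consonants +3.
On fir: f(cons)+3=i, i(vowel)+5=n, r(cons)+3=u.

inu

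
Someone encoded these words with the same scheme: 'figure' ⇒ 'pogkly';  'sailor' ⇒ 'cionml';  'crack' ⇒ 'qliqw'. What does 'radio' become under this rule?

Treating letters as 0–25, the rule is x ↦ 17x + 8 (mod 26).
For radio: r(17)→17·17+8≡11=l; a(0)→17·0+8≡8=i; d(3)→17·3+8≡7=h; i(8)→17·8+8≡14=o; o(14)→17·14+8≡12=m (all mod 26).

lihom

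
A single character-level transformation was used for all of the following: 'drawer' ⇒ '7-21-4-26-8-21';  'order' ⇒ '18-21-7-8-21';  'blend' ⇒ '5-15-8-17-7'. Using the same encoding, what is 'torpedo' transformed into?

Each letter is replaced by its alphabet position (a=1..z=26) + 3.
Applying it to torpedo: t=20→23, o=15→18, r=18→21, p=16→19, e=5→8, d=4→7, o=15→18.

23-18-21-19-8-7-18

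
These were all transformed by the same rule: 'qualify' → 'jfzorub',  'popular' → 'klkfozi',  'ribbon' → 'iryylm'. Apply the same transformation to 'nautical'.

This is the alphabet-reversal cipher (Atbash): a becomes z, b becomes y, etc.
For nautical: n↔m, a↔z, u↔f, t↔g, i↔r, c↔x, a↔z, l↔o.

mzfgrxzo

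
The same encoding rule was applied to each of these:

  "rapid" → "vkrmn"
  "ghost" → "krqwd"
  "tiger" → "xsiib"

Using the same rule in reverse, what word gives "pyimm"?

logic

Shifts by position in rapid: pos 0: r→v (+4), pos 1: a→k (+10), pos 2: p→r (+2), pos 3: i→m (+4), pos 4: d→n (+10) — repeating every 3. The shifts repeat in a cycle of length 3: positions 0,1,… shift by +4, +10, +2, then the pattern repeats.
Undoing it on pyimm: p−4=l, y−10=o, i−2=g, m−4=i, m−10=c.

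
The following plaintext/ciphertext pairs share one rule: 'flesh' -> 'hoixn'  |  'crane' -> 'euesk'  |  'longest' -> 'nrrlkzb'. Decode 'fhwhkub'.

The shift increases by 1 at each position, starting from +2: 2, 3, 4, ….
Reversing it on fhwhkub: f−2=d, h−3=e, w−4=s, h−5=c, k−6=e, u−7=n, b−8=t.

descent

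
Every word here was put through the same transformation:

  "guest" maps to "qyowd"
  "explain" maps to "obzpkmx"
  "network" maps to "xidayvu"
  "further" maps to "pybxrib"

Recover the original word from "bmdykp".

ritual

It's a Vigenère-style cipher with numeric key [10,4]: position i shifts by key[i mod 2].
Reversing it on bmdykp: b−10=r, m−4=i, d−10=t, y−4=u, k−10=a, p−4=l.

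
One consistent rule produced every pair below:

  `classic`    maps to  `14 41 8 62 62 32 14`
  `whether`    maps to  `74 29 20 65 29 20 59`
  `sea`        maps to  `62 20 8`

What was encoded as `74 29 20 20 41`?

c(#3)→14 and l(#12)→41: differences scale by 3, so n = 3·pos + 5. Each letter becomes 3×(its alphabet position, a=1..z=26) + 5.
Decoding 74 29 20 20 41: 74→(74−5)÷3=23=w, 29→(29−5)÷3=8=h, 20→(20−5)÷3=5=e, 20→(20−5)÷3=5=e, 41→(41−5)÷3=12=l.

wheel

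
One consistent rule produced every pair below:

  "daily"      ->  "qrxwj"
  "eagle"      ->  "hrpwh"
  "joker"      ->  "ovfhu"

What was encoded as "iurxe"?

brain

d(3)→q(16) and a(0)→r(17) fit y≡17x+17 (mod 26); the inverse of 17 mod 26 is 23. This is an affine cipher: with a=0,…,z=25, each position x becomes (17x+17) mod 26.
Undoing it on iurxe: i(8)→23·(8−17)≡1=b; u(20)→23·(20−17)≡17=r; r(17)→23·(17−17)≡0=a; x(23)→23·(23−17)≡8=i; e(4)→23·(4−17)≡13=n (all mod 26).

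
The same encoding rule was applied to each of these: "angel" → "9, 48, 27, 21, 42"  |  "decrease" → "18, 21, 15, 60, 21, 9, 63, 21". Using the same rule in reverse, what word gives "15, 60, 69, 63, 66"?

crust

With a=1..z=26, the number is 3·pos + 6.
Undoing it on 15, 60, 69, 63, 66: 15→(15−6)÷3=3=c, 60→(60−6)÷3=18=r, 69→(69−6)÷3=21=u, 63→(63−6)÷3=19=s, 66→(66−6)÷3=20=t.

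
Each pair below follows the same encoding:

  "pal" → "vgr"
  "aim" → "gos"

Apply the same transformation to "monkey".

This is a Caesar cipher with shift 6.
For monkey: m+6=s, o+6=u, n+6=t, k+6=q, e+6=k, y+6=e.

sutqke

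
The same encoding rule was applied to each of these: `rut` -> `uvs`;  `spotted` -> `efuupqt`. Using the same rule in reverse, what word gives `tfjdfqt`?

species

The output letters match the input read backwards, each shifted +1: rut reversed is tur. Read the word backwards and shift each letter +1.
Undoing it on tfjdfqt: shift back: t−1=s, f−1=e, j−1=i, d−1=c, f−1=e, q−1=p, t−1=s → seiceps; then reverse → species.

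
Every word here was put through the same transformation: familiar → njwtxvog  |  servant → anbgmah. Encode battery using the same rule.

Letter i (0-indexed) is shifted by i+8, so successive shifts are 8, 9, 10, ….
On battery: b+8=j, a+9=j, t+10=d, t+11=e, e+12=q, r+13=e, y+14=m.

jjdeqem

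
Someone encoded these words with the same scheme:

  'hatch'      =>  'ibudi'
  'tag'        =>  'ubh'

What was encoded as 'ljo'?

kin

Compare letters: h→i is +1, a→b is +1, t→u is +1 — a constant shift. Each letter is shifted forward by 1 in the alphabet (a Caesar shift of +1).
Reversing it on ljo: l−1=k, j−1=i, o−1=n.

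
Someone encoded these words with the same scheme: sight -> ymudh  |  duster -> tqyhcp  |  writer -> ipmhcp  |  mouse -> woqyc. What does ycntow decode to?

s(18)→y(24) and i(8)→m(12) fit y≡9x+18 (mod 26); the inverse of 9 mod 26 is 3. Each letter's alphabet position (a=0..z=25) is mapped through 9·x+18 mod 26 — an affine cipher.
Undoing it on ycntow: y(24)→3·(24−18)≡18=s; c(2)→3·(2−18)≡4=e; n(13)→3·(13−18)≡11=l; t(19)→3·(19−18)≡3=d; o(14)→3·(14−18)≡14=o; w(22)→3·(22−18)≡12=m (all mod 26).

seldom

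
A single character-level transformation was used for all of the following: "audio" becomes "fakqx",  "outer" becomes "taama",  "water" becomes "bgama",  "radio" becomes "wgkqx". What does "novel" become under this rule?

In audio: a→f is +5, u→a is +6, d→k is +7, i→q is +8 — the shift increases by 1 each position. Letter i (0-indexed) is shifted by i+5, so successive shifts are 5, 6, 7, ….
On novel: n+5=s, o+6=u, v+7=c, e+8=m, l+9=u.

sucmu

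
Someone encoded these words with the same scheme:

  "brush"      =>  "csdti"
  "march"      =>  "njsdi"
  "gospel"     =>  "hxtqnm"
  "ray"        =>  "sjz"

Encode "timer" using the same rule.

The rule splits by letter class: vowels +9, consonants +1.
Applying it to timer: t(cons)+1=u, i(vowel)+9=r, m(cons)+1=n, e(vowel)+9=n, r(cons)+1=s.

urnns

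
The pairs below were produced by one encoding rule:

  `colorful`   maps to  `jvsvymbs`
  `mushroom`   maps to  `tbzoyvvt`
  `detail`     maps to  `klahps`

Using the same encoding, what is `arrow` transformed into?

Compare letters: c→j is +7, o→v is +7, l→s is +7 — a constant shift. This is a Caesar cipher with shift 7.
For arrow: a+7=h, r+7=y, r+7=y, o+7=v, w+7=d.

hyyvd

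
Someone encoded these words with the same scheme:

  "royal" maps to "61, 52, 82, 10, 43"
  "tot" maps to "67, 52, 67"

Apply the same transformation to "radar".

61, 10, 19, 10, 61

r(#18)→61 and o(#15)→52: differences scale by 3, so n = 3·pos + 7. With a=1..z=26, the number is 3·pos + 7.
Applying it to radar: r=18→61, a=1→10, d=4→19, a=1→10, r=18→61.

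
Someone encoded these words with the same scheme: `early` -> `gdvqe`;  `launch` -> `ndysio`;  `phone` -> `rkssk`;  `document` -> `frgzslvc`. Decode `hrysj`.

found

Each letter shifts forward by (position + 2), i.e. 2, 3, 4, … — the shift grows by one for each successive letter.
Decoding hrysj: h−2=f, r−3=o, y−4=u, s−5=n, j−6=d.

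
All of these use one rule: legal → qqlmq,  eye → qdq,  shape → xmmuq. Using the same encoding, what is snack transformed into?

xsmhp

The shift depends on letter class: consonant l→q is +5, but vowel e→q is +12. The rule splits by letter class: vowels +12, consonants +5.
On snack: s(cons)+5=x, n(cons)+5=s, a(vowel)+12=m, c(cons)+5=h, k(cons)+5=p.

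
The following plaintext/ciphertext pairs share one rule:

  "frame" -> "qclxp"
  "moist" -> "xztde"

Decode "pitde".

Compare letters: f→q is +11, r→c is +11, a→l is +11 — a constant shift. Every letter moves 11 places later in the alphabet, wrapping around z→a.
Reversing it on pitde: p−11=e, i−11=x, t−11=i, d−11=s, e−11=t.

exist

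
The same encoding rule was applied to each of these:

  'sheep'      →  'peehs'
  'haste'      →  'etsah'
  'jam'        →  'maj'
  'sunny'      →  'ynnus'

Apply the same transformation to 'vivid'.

diviv

The output letters match the input read backwards: sheep reversed is peehs. It's just the letters in reverse order.
For vivid: reverse → diviv.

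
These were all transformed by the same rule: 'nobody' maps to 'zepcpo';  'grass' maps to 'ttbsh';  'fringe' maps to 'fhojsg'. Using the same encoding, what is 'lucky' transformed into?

zldvm

The output letters match the input read backwards, each shifted +1: nobody reversed is ydobon. The word is reversed, then every letter is shifted forward by 1.
Applying it to lucky: reverse → ykcul; then shift: y+1=z, k+1=l, c+1=d, u+1=v, l+1=m.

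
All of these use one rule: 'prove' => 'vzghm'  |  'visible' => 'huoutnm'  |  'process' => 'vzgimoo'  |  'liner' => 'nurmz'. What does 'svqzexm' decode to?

p(15)→v(21) and r(17)→z(25) fit y≡15x+4 (mod 26); the inverse of 15 mod 26 is 7. This is an affine cipher: with a=0,…,z=25, each position x becomes (15x+4) mod 26.
Decoding svqzexm: s(18)→7·(18−4)≡20=u; v(21)→7·(21−4)≡15=p; q(16)→7·(16−4)≡6=g; z(25)→7·(25−4)≡17=r; e(4)→7·(4−4)≡0=a; x(23)→7·(23−4)≡3=d; m(12)→7·(12−4)≡4=e (all mod 26).

upgrade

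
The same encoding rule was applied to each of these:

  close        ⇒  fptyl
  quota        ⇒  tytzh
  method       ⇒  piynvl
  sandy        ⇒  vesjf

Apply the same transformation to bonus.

essaz

The shift increases by 1 at each position, starting from +3: 3, 4, 5, ….
Applying it to bonus: b+3=e, o+4=s, n+5=s, u+6=a, s+7=z.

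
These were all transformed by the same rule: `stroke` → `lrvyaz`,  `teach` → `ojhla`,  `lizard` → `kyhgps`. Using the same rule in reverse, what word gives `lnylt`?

The output letters match the input read backwards, each shifted +7: stroke reversed is ekorts. The word is reversed, then every letter is shifted forward by 7.
Undoing it on lnylt: shift back: l−7=e, n−7=g, y−7=r, l−7=e, t−7=m → egrem; then reverse → merge.

merge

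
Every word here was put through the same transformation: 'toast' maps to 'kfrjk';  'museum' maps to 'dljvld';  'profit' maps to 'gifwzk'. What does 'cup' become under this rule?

tlg

Compare letters: t→k is +17, o→f is +17, a→r is +17 — a constant shift. Every letter moves 17 places later in the alphabet, wrapping around z→a.
Applying it to cup: c+17=t, u+17=l, p+17=g.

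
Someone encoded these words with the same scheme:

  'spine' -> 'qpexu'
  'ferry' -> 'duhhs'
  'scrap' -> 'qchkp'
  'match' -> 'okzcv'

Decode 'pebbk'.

s(18)→q(16) and p(15)→p(15) fit y≡9x+10 (mod 26); the inverse of 9 mod 26 is 3. Each letter's alphabet position (a=0..z=25) is mapped through 9·x+10 mod 26 — an affine cipher.
Reversing it on pebbk: p(15)→3·(15−10)≡15=p; e(4)→3·(4−10)≡8=i; b(1)→3·(1−10)≡25=z; b(1)→3·(1−10)≡25=z; k(10)→3·(10−10)≡0=a (all mod 26).

pizza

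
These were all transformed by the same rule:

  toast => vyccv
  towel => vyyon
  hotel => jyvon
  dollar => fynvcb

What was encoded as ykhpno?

waffle

Shifts by position in toast: pos 0: t→v (+2), pos 1: o→y (+10), pos 2: a→c (+2), pos 3: s→c (+10) — repeating every 2. It's a Vigenère-style cipher with numeric key [2,10]: position i shifts by key[i mod 2].
Undoing it on ykhpno: y−2=w, k−10=a, h−2=f, p−10=f, n−2=l, o−10=e.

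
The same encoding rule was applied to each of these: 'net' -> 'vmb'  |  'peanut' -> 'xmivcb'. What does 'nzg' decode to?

fry

Compare letters: n→v is +8, e→m is +8, t→b is +8 — a constant shift. It's a constant shift of +8 (ROT8).
Undoing it on nzg: n−8=f, z−8=r, g−8=y.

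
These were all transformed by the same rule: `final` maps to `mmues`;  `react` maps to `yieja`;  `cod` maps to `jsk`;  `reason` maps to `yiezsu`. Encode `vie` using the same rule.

The shift depends on letter class: consonant f→m is +7, but vowel i→m is +4. Vowels shift forward by 4 and consonants shift forward by 7.
Applying it to vie: v(cons)+7=c, i(vowel)+4=m, e(vowel)+4=i.

cmi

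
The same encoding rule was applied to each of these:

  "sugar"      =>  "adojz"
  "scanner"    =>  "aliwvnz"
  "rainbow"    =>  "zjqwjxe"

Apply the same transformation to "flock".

nuwls

Shifts by position in sugar: pos 0: s→a (+8), pos 1: u→d (+9), pos 2: g→o (+8), pos 3: a→j (+9) — repeating every 2. It's a Vigenère-style cipher with numeric key [8,9]: position i shifts by key[i mod 2].
Applying it to flock: f+8=n, l+9=u, o+8=w, c+9=l, k+8=s.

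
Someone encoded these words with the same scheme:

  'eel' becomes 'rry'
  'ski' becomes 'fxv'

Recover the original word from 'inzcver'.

Compare letters: e→r is +13, e→r is +13, l→y is +13 — a constant shift. Each letter is shifted forward by 13 in the alphabet (a Caesar shift of +13).
Reversing it on inzcver: i−13=v, n−13=a, z−13=m, c−13=p, v−13=i, e−13=r, r−13=e.

vampire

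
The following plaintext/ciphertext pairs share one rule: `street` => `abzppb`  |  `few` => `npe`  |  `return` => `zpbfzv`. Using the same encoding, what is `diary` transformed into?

ltlzg

The rule splits by letter class: vowels +11, consonants +8.
On diary: d(cons)+8=l, i(vowel)+11=t, a(vowel)+11=l, r(cons)+8=z, y(cons)+8=g.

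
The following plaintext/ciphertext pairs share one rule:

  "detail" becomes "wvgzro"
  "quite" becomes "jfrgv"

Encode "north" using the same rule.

mligs

Each letter is replaced by its mirror in the alphabet: a↔z, b↔y, c↔x, and so on (the Atbash cipher).
For north: n↔m, o↔l, r↔i, t↔g, h↔s.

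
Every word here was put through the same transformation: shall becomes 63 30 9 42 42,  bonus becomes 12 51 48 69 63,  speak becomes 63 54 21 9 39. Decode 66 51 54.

top

s(#19)→63 and h(#8)→30: differences scale by 3, so n = 3·pos + 6. The formula is n = 3×(alphabet index, a=1) + 6.
Reversing it on 66 51 54: 66→(66−6)÷3=20=t, 51→(51−6)÷3=15=o, 54→(54−6)÷3=16=p.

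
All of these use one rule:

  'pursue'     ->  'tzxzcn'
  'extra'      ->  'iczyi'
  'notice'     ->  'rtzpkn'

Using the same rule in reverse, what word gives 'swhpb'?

In pursue: p→t is +4, u→z is +5, r→x is +6, s→z is +7 — the shift increases by 1 each position. Each letter shifts forward by (position + 4), i.e. 4, 5, 6, … — the shift grows by one for each successive letter.
Reversing it on swhpb: s−4=o, w−5=r, h−6=b, p−7=i, b−8=t.

orbit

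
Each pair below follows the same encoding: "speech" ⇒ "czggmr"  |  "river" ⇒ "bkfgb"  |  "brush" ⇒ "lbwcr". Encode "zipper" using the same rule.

jkzzgb

The shift depends on letter class: consonant s→c is +10, but vowel e→g is +2. The rule splits by letter class: vowels +2, consonants +10.
For zipper: z(cons)+10=j, i(vowel)+2=k, p(cons)+10=z, p(cons)+10=z, e(vowel)+2=g, r(cons)+10=b.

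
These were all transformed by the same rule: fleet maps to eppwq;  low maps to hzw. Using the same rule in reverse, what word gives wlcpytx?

mineral

The output letters match the input read backwards, each shifted +11: fleet reversed is teelf. Read the word backwards and shift each letter +11.
Undoing it on wlcpytx: shift back: w−11=l, l−11=a, c−11=r, p−11=e, y−11=n, t−11=i, x−11=m → larenim; then reverse → mineral.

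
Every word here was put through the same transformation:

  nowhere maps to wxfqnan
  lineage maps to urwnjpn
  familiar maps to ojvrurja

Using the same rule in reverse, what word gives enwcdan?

venture

This is a Caesar cipher with shift 9.
Undoing it on enwcdan: e−9=v, n−9=e, w−9=n, c−9=t, d−9=u, a−9=r, n−9=e.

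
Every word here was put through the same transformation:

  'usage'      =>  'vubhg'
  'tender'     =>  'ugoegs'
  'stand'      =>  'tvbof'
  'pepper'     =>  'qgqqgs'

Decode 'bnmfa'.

Shifts by position in usage: pos 0: u→v (+1), pos 1: s→u (+2), pos 2: a→b (+1), pos 3: g→h (+1), pos 4: e→g (+2) — repeating every 3. It's a Vigenère-style cipher with numeric key [1,2,1]: position i shifts by key[i mod 3].
Reversing it on bnmfa: b−1=a, n−2=l, m−1=l, f−1=e, a−2=y.

alley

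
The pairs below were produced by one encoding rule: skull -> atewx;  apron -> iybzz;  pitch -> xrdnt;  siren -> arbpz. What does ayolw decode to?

speak

In skull: s→a is +8, k→t is +9, u→e is +10, l→w is +11 — the shift increases by 1 each position. Each letter shifts forward by (position + 8), i.e. 8, 9, 10, … — the shift grows by one for each successive letter.
Decoding ayolw: a−8=s, y−9=p, o−10=e, l−11=a, w−12=k.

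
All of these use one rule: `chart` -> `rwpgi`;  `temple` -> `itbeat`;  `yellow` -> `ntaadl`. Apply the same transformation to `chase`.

rwpht

Compare letters: c→r is +15, h→w is +15, a→p is +15 — a constant shift. It's a constant shift of +15 (ROT15).
For chase: c+15=r, h+15=w, a+15=p, s+15=h, e+15=t.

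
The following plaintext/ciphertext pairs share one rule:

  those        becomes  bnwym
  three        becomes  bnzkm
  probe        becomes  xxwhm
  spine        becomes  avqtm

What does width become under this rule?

Shifts by position in those: pos 0: t→b (+8), pos 1: h→n (+6), pos 2: o→w (+8), pos 3: s→y (+6) — repeating every 2. It's a Vigenère-style cipher with numeric key [8,6]: position i shifts by key[i mod 2].
On width: w+8=e, i+6=o, d+8=l, t+6=z, h+8=p.

eolzp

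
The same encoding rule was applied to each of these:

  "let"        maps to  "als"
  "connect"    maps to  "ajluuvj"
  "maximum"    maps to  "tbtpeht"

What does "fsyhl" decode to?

early

The output letters match the input read backwards, each shifted +7: let reversed is tel. Read the word backwards and shift each letter +7.
Decoding fsyhl: shift back: f−7=y, s−7=l, y−7=r, h−7=a, l−7=e → ylrae; then reverse → early.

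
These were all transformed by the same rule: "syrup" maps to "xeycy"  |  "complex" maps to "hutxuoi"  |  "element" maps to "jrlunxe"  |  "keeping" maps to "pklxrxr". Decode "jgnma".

In syrup: s→x is +5, y→e is +6, r→y is +7, u→c is +8 — the shift increases by 1 each position. Letter i (0-indexed) is shifted by i+5, so successive shifts are 5, 6, 7, ….
Decoding jgnma: j−5=e, g−6=a, n−7=g, m−8=e, a−9=r.

eager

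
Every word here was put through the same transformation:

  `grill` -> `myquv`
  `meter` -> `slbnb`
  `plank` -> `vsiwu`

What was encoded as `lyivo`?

In grill: g→m is +6, r→y is +7, i→q is +8, l→u is +9 — the shift increases by 1 each position. Letter i (0-indexed) is shifted by i+6, so successive shifts are 6, 7, 8, ….
Decoding lyivo: l−6=f, y−7=r, i−8=a, v−9=m, o−10=e.

frame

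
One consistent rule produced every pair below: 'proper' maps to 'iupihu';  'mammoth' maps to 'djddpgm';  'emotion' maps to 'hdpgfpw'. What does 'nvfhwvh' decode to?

science

This is an affine cipher: with a=0,…,z=25, each position x becomes (19x+9) mod 26.
Decoding nvfhwvh: n(13)→11·(13−9)≡18=s; v(21)→11·(21−9)≡2=c; f(5)→11·(5−9)≡8=i; h(7)→11·(7−9)≡4=e; w(22)→11·(22−9)≡13=n; v(21)→11·(21−9)≡2=c; h(7)→11·(7−9)≡4=e (all mod 26).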